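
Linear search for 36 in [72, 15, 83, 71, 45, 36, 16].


i=0: 72!=36
i=1: 15!=36
i=2: 83!=36
i=3: 71!=36
i=4: 45!=36
i=5: 36==36 found!

Found at 5, 6 comps


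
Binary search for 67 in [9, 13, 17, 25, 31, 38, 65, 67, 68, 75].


Step 1: lo=0, hi=9, mid=4, val=31
Step 2: lo=5, hi=9, mid=7, val=67

Found at index 7


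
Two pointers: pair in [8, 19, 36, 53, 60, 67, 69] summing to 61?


lo=0(8)+hi=6(69)=77
lo=0(8)+hi=5(67)=75
lo=0(8)+hi=4(60)=68
lo=0(8)+hi=3(53)=61

Yes: 8+53=61


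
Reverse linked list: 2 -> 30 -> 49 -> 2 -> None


Step 1: curr=2, set curr.next=prev(None) | reversed so far: 2
Step 2: curr=30, set curr.next=prev(2) | reversed so far: 30 -> 2
Step 3: curr=49, set curr.next=prev(30) | reversed so far: 49 -> 30 -> 2
Step 4: curr=2, set curr.next=prev(49) | reversed so far: 2 -> 49 -> 30 -> 2

2 -> 49 -> 30 -> 2 -> None


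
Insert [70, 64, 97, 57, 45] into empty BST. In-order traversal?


Insert 70: root
Insert 64: L from 70
Insert 97: R from 70
Insert 57: L from 70 -> L from 64
Insert 45: L from 70 -> L from 64 -> L from 57

In-order: [45, 57, 64, 70, 97]


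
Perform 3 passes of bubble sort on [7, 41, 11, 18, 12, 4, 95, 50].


Initial: [7, 41, 11, 18, 12, 4, 95, 50]
Pass 1: [7, 11, 18, 12, 4, 41, 50, 95] (5 swaps)
Pass 2: [7, 11, 12, 4, 18, 41, 50, 95] (2 swaps)
Pass 3: [7, 11, 4, 12, 18, 41, 50, 95] (1 swaps)

After 3 passes: [7, 11, 4, 12, 18, 41, 50, 95]


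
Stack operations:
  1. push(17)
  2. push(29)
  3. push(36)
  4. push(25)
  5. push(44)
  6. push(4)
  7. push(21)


push(17) -> [17]
push(29) -> [17, 29]
push(36) -> [17, 29, 36]
push(25) -> [17, 29, 36, 25]
push(44) -> [17, 29, 36, 25, 44]
push(4) -> [17, 29, 36, 25, 44, 4]
push(21) -> [17, 29, 36, 25, 44, 4, 21]

Final stack: [17, 29, 36, 25, 44, 4, 21]


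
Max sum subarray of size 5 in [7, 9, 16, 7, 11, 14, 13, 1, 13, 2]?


[0:5]: 50
[1:6]: 57
[2:7]: 61
[3:8]: 46
[4:9]: 52
[5:10]: 43

Max: 61 at [2:7]


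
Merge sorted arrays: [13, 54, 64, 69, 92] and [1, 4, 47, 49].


Take 1 from B
Take 4 from B
Take 13 from A
Take 47 from B
Take 49 from B

Merged: [1, 4, 13, 47, 49, 54, 64, 69, 92]


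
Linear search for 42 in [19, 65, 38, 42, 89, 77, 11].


i=0: 19!=42
i=1: 65!=42
i=2: 38!=42
i=3: 42==42 found!

Found at 3, 4 comps


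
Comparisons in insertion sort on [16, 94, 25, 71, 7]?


Algorithm: insertion sort
Input: [16, 94, 25, 71, 7]
Sorted: [7, 16, 25, 71, 94]

9


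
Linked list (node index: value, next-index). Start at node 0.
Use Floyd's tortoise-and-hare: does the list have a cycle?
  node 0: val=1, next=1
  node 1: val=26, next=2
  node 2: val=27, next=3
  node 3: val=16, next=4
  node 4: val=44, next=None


Floyd's tortoise (slow, +1) and hare (fast, +2):
  init: slow=0, fast=0
  step 1: slow=1, fast=2
  step 2: slow=2, fast=4
  step 3: fast -> None, no cycle

Cycle: no


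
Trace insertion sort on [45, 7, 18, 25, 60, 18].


Initial: [45, 7, 18, 25, 60, 18]
Insert 7: [7, 45, 18, 25, 60, 18]
Insert 18: [7, 18, 45, 25, 60, 18]
Insert 25: [7, 18, 25, 45, 60, 18]
Insert 60: [7, 18, 25, 45, 60, 18]
Insert 18: [7, 18, 18, 25, 45, 60]

Sorted: [7, 18, 18, 25, 45, 60]


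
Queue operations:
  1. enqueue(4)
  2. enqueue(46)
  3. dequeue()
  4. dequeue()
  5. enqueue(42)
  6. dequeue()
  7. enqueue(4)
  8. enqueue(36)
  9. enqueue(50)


enqueue(4) -> [4]
enqueue(46) -> [4, 46]
dequeue()->4, [46]
dequeue()->46, []
enqueue(42) -> [42]
dequeue()->42, []
enqueue(4) -> [4]
enqueue(36) -> [4, 36]
enqueue(50) -> [4, 36, 50]

Final queue: [4, 36, 50]


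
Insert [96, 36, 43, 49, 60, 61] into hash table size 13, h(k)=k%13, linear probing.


Insert 96: h=5 -> slot 5
Insert 36: h=10 -> slot 10
Insert 43: h=4 -> slot 4
Insert 49: h=10, 1 probes -> slot 11
Insert 60: h=8 -> slot 8
Insert 61: h=9 -> slot 9

Table: [None, None, None, None, 43, 96, None, None, 60, 61, 36, 49, None]


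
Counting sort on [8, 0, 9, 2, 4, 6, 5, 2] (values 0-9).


Input: [8, 0, 9, 2, 4, 6, 5, 2]
Counts: [1, 0, 2, 0, 1, 1, 1, 0, 1, 1]

Sorted: [0, 2, 2, 4, 5, 6, 8, 9]


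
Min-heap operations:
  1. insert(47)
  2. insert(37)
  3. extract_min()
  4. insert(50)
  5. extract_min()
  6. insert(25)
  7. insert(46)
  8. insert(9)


insert(47) -> [47]
insert(37) -> [37, 47]
extract_min()->37, [47]
insert(50) -> [47, 50]
extract_min()->47, [50]
insert(25) -> [25, 50]
insert(46) -> [25, 50, 46]
insert(9) -> [9, 25, 46, 50]

Final heap: [9, 25, 46, 50]


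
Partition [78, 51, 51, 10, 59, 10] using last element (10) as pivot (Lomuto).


Pivot: 10
  10 <= 10: swap -> [10, 51, 51, 78, 59, 10]
Place pivot at 1: [10, 10, 51, 78, 59, 51]

Partitioned: [10, 10, 51, 78, 59, 51]


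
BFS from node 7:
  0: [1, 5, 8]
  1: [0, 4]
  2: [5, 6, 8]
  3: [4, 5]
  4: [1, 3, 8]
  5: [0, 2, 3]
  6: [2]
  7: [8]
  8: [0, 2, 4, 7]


Visit 7, enqueue [8]
Visit 8, enqueue [0, 2, 4]
Visit 0, enqueue [1, 5]
Visit 2, enqueue [6]
Visit 4, enqueue [3]
Visit 1, enqueue []
Visit 5, enqueue []
Visit 6, enqueue []
Visit 3, enqueue []

BFS order: [7, 8, 0, 2, 4, 1, 5, 6, 3]


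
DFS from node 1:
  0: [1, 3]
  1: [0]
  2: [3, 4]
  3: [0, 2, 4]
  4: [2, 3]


Visit 1, push [0]
Visit 0, push [3]
Visit 3, push [4, 2]
Visit 2, push [4]
Visit 4, push []

DFS order: [1, 0, 3, 2, 4]


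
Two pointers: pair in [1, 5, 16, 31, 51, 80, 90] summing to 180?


lo=0(1)+hi=6(90)=91
lo=1(5)+hi=6(90)=95
lo=2(16)+hi=6(90)=106
lo=3(31)+hi=6(90)=121
lo=4(51)+hi=6(90)=141
lo=5(80)+hi=6(90)=170

No pair found


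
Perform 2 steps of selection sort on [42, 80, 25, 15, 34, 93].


Initial: [42, 80, 25, 15, 34, 93]
Step 1: min=15 at 3
  Swap: [15, 80, 25, 42, 34, 93]
Step 2: min=25 at 2
  Swap: [15, 25, 80, 42, 34, 93]

After 2 steps: [15, 25, 80, 42, 34, 93]


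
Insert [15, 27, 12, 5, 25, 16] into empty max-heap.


Insert 15: [15]
Insert 27: [27, 15]
Insert 12: [27, 15, 12]
Insert 5: [27, 15, 12, 5]
Insert 25: [27, 25, 12, 5, 15]
Insert 16: [27, 25, 16, 5, 15, 12]

Final heap: [27, 25, 16, 5, 15, 12]


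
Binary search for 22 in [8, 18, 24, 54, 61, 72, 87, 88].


Step 1: lo=0, hi=7, mid=3, val=54
Step 2: lo=0, hi=2, mid=1, val=18
Step 3: lo=2, hi=2, mid=2, val=24

Not found


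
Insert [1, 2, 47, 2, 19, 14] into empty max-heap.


Insert 1: [1]
Insert 2: [2, 1]
Insert 47: [47, 1, 2]
Insert 2: [47, 2, 2, 1]
Insert 19: [47, 19, 2, 1, 2]
Insert 14: [47, 19, 14, 1, 2, 2]

Final heap: [47, 19, 14, 1, 2, 2]


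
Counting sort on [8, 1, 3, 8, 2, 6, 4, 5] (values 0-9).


Input: [8, 1, 3, 8, 2, 6, 4, 5]
Counts: [0, 1, 1, 1, 1, 1, 1, 0, 2, 0]

Sorted: [1, 2, 3, 4, 5, 6, 8, 8]


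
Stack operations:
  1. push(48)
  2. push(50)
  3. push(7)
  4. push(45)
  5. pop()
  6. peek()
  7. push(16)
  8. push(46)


push(48) -> [48]
push(50) -> [48, 50]
push(7) -> [48, 50, 7]
push(45) -> [48, 50, 7, 45]
pop()->45, [48, 50, 7]
peek()->7
push(16) -> [48, 50, 7, 16]
push(46) -> [48, 50, 7, 16, 46]

Final stack: [48, 50, 7, 16, 46]


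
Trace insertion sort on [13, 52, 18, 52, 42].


Initial: [13, 52, 18, 52, 42]
Insert 52: [13, 52, 18, 52, 42]
Insert 18: [13, 18, 52, 52, 42]
Insert 52: [13, 18, 52, 52, 42]
Insert 42: [13, 18, 42, 52, 52]

Sorted: [13, 18, 42, 52, 52]


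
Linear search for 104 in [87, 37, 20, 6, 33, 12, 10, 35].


i=0: 87!=104
i=1: 37!=104
i=2: 20!=104
i=3: 6!=104
i=4: 33!=104
i=5: 12!=104
i=6: 10!=104
i=7: 35!=104

Not found, 8 comps


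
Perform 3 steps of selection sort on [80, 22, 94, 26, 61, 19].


Initial: [80, 22, 94, 26, 61, 19]
Step 1: min=19 at 5
  Swap: [19, 22, 94, 26, 61, 80]
Step 2: min=22 at 1
  Swap: [19, 22, 94, 26, 61, 80]
Step 3: min=26 at 3
  Swap: [19, 22, 26, 94, 61, 80]

After 3 steps: [19, 22, 26, 94, 61, 80]


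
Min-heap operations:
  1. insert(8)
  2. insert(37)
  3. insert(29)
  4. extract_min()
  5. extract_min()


insert(8) -> [8]
insert(37) -> [8, 37]
insert(29) -> [8, 37, 29]
extract_min()->8, [29, 37]
extract_min()->29, [37]

Final heap: [37]


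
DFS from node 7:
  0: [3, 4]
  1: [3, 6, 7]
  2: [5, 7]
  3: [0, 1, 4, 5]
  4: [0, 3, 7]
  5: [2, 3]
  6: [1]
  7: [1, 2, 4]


Visit 7, push [4, 2, 1]
Visit 1, push [6, 3]
Visit 3, push [5, 4, 0]
Visit 0, push [4]
Visit 4, push []
Visit 5, push [2]
Visit 2, push []
Visit 6, push []

DFS order: [7, 1, 3, 0, 4, 5, 2, 6]


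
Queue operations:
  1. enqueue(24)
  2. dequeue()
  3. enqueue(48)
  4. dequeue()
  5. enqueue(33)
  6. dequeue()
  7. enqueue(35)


enqueue(24) -> [24]
dequeue()->24, []
enqueue(48) -> [48]
dequeue()->48, []
enqueue(33) -> [33]
dequeue()->33, []
enqueue(35) -> [35]

Final queue: [35]


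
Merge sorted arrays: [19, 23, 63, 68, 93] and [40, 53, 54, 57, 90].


Take 19 from A
Take 23 from A
Take 40 from B
Take 53 from B
Take 54 from B
Take 57 from B
Take 63 from A
Take 68 from A
Take 90 from B

Merged: [19, 23, 40, 53, 54, 57, 63, 68, 90, 93]


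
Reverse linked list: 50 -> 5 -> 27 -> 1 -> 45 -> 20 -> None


Step 1: curr=50, set curr.next=prev(None) | reversed so far: 50
Step 2: curr=5, set curr.next=prev(50) | reversed so far: 5 -> 50
Step 3: curr=27, set curr.next=prev(5) | reversed so far: 27 -> 5 -> 50
Step 4: curr=1, set curr.next=prev(27) | reversed so far: 1 -> 27 -> 5 -> 50
Step 5: curr=45, set curr.next=prev(1) | reversed so far: 45 -> 1 -> 27 -> 5 -> 50
Step 6: curr=20, set curr.next=prev(45) | reversed so far: 20 -> 45 -> 1 -> 27 -> 5 -> 50

20 -> 45 -> 1 -> 27 -> 5 -> 50 -> None


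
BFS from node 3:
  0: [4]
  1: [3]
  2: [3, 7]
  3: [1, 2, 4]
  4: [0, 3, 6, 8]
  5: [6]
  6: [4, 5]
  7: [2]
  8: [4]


Visit 3, enqueue [1, 2, 4]
Visit 1, enqueue []
Visit 2, enqueue [7]
Visit 4, enqueue [0, 6, 8]
Visit 7, enqueue []
Visit 0, enqueue []
Visit 6, enqueue [5]
Visit 8, enqueue []
Visit 5, enqueue []

BFS order: [3, 1, 2, 4, 7, 0, 6, 8, 5]


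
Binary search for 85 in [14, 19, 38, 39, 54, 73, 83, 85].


Step 1: lo=0, hi=7, mid=3, val=39
Step 2: lo=4, hi=7, mid=5, val=73
Step 3: lo=6, hi=7, mid=6, val=83
Step 4: lo=7, hi=7, mid=7, val=85

Found at index 7


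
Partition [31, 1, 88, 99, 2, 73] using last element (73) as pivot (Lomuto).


Pivot: 73
  31 <= 73: advance i (no swap)
  1 <= 73: advance i (no swap)
  2 <= 73: swap -> [31, 1, 2, 99, 88, 73]
Place pivot at 3: [31, 1, 2, 73, 88, 99]

Partitioned: [31, 1, 2, 73, 88, 99]


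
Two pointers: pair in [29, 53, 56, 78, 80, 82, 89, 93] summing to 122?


lo=0(29)+hi=7(93)=122

Yes: 29+93=122


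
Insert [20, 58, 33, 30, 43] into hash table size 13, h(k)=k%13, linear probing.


Insert 20: h=7 -> slot 7
Insert 58: h=6 -> slot 6
Insert 33: h=7, 1 probes -> slot 8
Insert 30: h=4 -> slot 4
Insert 43: h=4, 1 probes -> slot 5

Table: [None, None, None, None, 30, 43, 58, 20, 33, None, None, None, None]


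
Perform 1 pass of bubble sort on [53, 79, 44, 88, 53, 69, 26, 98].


Initial: [53, 79, 44, 88, 53, 69, 26, 98]
Pass 1: [53, 44, 79, 53, 69, 26, 88, 98] (4 swaps)

After 1 pass: [53, 44, 79, 53, 69, 26, 88, 98]


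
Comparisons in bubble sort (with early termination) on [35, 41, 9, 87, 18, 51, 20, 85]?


Algorithm: bubble sort (with early termination)
Input: [35, 41, 9, 87, 18, 51, 20, 85]
Sorted: [9, 18, 20, 35, 41, 51, 85, 87]

25


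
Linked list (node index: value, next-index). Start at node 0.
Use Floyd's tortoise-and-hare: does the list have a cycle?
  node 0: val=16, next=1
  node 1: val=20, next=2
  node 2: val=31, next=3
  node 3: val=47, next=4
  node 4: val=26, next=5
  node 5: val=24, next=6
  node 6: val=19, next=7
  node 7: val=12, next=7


Floyd's tortoise (slow, +1) and hare (fast, +2):
  init: slow=0, fast=0
  step 1: slow=1, fast=2
  step 2: slow=2, fast=4
  step 3: slow=3, fast=6
  step 4: slow=4, fast=7
  step 5: slow=5, fast=7
  step 6: slow=6, fast=7
  step 7: slow=7, fast=7
  slow == fast at node 7: cycle detected

Cycle: yes


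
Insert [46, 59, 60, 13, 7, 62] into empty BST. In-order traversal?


Insert 46: root
Insert 59: R from 46
Insert 60: R from 46 -> R from 59
Insert 13: L from 46
Insert 7: L from 46 -> L from 13
Insert 62: R from 46 -> R from 59 -> R from 60

In-order: [7, 13, 46, 59, 60, 62]


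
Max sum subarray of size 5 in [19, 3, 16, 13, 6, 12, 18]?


[0:5]: 57
[1:6]: 50
[2:7]: 65

Max: 65 at [2:7]


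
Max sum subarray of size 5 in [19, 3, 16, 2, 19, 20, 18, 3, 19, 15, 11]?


[0:5]: 59
[1:6]: 60
[2:7]: 75
[3:8]: 62
[4:9]: 79
[5:10]: 75
[6:11]: 66

Max: 79 at [4:9]


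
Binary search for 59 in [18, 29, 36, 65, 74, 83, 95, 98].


Step 1: lo=0, hi=7, mid=3, val=65
Step 2: lo=0, hi=2, mid=1, val=29
Step 3: lo=2, hi=2, mid=2, val=36

Not found


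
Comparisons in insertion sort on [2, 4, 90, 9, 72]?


Algorithm: insertion sort
Input: [2, 4, 90, 9, 72]
Sorted: [2, 4, 9, 72, 90]

6


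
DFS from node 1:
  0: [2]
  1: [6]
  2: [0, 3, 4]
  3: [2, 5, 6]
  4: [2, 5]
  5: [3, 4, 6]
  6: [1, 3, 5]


Visit 1, push [6]
Visit 6, push [5, 3]
Visit 3, push [5, 2]
Visit 2, push [4, 0]
Visit 0, push []
Visit 4, push [5]
Visit 5, push []

DFS order: [1, 6, 3, 2, 0, 4, 5]


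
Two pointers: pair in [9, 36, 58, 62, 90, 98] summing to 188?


lo=0(9)+hi=5(98)=107
lo=1(36)+hi=5(98)=134
lo=2(58)+hi=5(98)=156
lo=3(62)+hi=5(98)=160
lo=4(90)+hi=5(98)=188

Yes: 90+98=188


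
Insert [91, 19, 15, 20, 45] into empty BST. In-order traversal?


Insert 91: root
Insert 19: L from 91
Insert 15: L from 91 -> L from 19
Insert 20: L from 91 -> R from 19
Insert 45: L from 91 -> R from 19 -> R from 20

In-order: [15, 19, 20, 45, 91]


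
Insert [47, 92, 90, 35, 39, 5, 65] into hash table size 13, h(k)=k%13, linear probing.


Insert 47: h=8 -> slot 8
Insert 92: h=1 -> slot 1
Insert 90: h=12 -> slot 12
Insert 35: h=9 -> slot 9
Insert 39: h=0 -> slot 0
Insert 5: h=5 -> slot 5
Insert 65: h=0, 2 probes -> slot 2

Table: [39, 92, 65, None, None, 5, None, None, 47, 35, None, None, 90]


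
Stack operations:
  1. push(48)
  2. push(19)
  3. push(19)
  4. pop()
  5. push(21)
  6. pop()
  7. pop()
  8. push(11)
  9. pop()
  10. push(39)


push(48) -> [48]
push(19) -> [48, 19]
push(19) -> [48, 19, 19]
pop()->19, [48, 19]
push(21) -> [48, 19, 21]
pop()->21, [48, 19]
pop()->19, [48]
push(11) -> [48, 11]
pop()->11, [48]
push(39) -> [48, 39]

Final stack: [48, 39]


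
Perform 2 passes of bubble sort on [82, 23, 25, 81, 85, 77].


Initial: [82, 23, 25, 81, 85, 77]
Pass 1: [23, 25, 81, 82, 77, 85] (4 swaps)
Pass 2: [23, 25, 81, 77, 82, 85] (1 swaps)

After 2 passes: [23, 25, 81, 77, 82, 85]


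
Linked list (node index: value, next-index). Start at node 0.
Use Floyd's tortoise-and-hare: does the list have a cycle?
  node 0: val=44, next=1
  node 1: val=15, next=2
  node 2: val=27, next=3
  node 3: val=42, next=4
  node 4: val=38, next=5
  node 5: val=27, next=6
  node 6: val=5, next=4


Floyd's tortoise (slow, +1) and hare (fast, +2):
  init: slow=0, fast=0
  step 1: slow=1, fast=2
  step 2: slow=2, fast=4
  step 3: slow=3, fast=6
  step 4: slow=4, fast=5
  step 5: slow=5, fast=4
  step 6: slow=6, fast=6
  slow == fast at node 6: cycle detected

Cycle: yes


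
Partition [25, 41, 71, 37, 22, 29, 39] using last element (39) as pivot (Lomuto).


Pivot: 39
  25 <= 39: advance i (no swap)
  37 <= 39: swap -> [25, 37, 71, 41, 22, 29, 39]
  22 <= 39: swap -> [25, 37, 22, 41, 71, 29, 39]
  29 <= 39: swap -> [25, 37, 22, 29, 71, 41, 39]
Place pivot at 4: [25, 37, 22, 29, 39, 41, 71]

Partitioned: [25, 37, 22, 29, 39, 41, 71]


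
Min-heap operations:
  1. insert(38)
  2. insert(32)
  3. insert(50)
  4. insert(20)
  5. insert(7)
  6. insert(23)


insert(38) -> [38]
insert(32) -> [32, 38]
insert(50) -> [32, 38, 50]
insert(20) -> [20, 32, 50, 38]
insert(7) -> [7, 20, 50, 38, 32]
insert(23) -> [7, 20, 23, 38, 32, 50]

Final heap: [7, 20, 23, 38, 32, 50]


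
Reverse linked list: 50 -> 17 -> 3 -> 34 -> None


Step 1: curr=50, set curr.next=prev(None) | reversed so far: 50
Step 2: curr=17, set curr.next=prev(50) | reversed so far: 17 -> 50
Step 3: curr=3, set curr.next=prev(17) | reversed so far: 3 -> 17 -> 50
Step 4: curr=34, set curr.next=prev(3) | reversed so far: 34 -> 3 -> 17 -> 50

34 -> 3 -> 17 -> 50 -> None


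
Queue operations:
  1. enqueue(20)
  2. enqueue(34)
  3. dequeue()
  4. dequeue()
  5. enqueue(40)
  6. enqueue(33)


enqueue(20) -> [20]
enqueue(34) -> [20, 34]
dequeue()->20, [34]
dequeue()->34, []
enqueue(40) -> [40]
enqueue(33) -> [40, 33]

Final queue: [40, 33]


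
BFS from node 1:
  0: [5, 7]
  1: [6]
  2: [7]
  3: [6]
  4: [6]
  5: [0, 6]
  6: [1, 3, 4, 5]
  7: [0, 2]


Visit 1, enqueue [6]
Visit 6, enqueue [3, 4, 5]
Visit 3, enqueue []
Visit 4, enqueue []
Visit 5, enqueue [0]
Visit 0, enqueue [7]
Visit 7, enqueue [2]
Visit 2, enqueue []

BFS order: [1, 6, 3, 4, 5, 0, 7, 2]


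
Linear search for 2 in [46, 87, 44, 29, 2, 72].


i=0: 46!=2
i=1: 87!=2
i=2: 44!=2
i=3: 29!=2
i=4: 2==2 found!

Found at 4, 5 comps


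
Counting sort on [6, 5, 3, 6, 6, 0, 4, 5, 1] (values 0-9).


Input: [6, 5, 3, 6, 6, 0, 4, 5, 1]
Counts: [1, 1, 0, 1, 1, 2, 3, 0, 0, 0]

Sorted: [0, 1, 3, 4, 5, 5, 6, 6, 6]


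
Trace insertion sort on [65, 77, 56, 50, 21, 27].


Initial: [65, 77, 56, 50, 21, 27]
Insert 77: [65, 77, 56, 50, 21, 27]
Insert 56: [56, 65, 77, 50, 21, 27]
Insert 50: [50, 56, 65, 77, 21, 27]
Insert 21: [21, 50, 56, 65, 77, 27]
Insert 27: [21, 27, 50, 56, 65, 77]

Sorted: [21, 27, 50, 56, 65, 77]


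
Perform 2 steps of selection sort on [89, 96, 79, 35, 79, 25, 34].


Initial: [89, 96, 79, 35, 79, 25, 34]
Step 1: min=25 at 5
  Swap: [25, 96, 79, 35, 79, 89, 34]
Step 2: min=34 at 6
  Swap: [25, 34, 79, 35, 79, 89, 96]

After 2 steps: [25, 34, 79, 35, 79, 89, 96]


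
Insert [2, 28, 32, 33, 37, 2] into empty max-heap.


Insert 2: [2]
Insert 28: [28, 2]
Insert 32: [32, 2, 28]
Insert 33: [33, 32, 28, 2]
Insert 37: [37, 33, 28, 2, 32]
Insert 2: [37, 33, 28, 2, 32, 2]

Final heap: [37, 33, 28, 2, 32, 2]


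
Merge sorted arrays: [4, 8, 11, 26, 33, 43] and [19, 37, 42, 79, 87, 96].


Take 4 from A
Take 8 from A
Take 11 from A
Take 19 from B
Take 26 from A
Take 33 from A
Take 37 from B
Take 42 from B
Take 43 from A

Merged: [4, 8, 11, 19, 26, 33, 37, 42, 43, 79, 87, 96]


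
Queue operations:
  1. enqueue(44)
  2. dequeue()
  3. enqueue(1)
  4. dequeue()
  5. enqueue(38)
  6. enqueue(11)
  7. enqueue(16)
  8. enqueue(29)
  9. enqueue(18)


enqueue(44) -> [44]
dequeue()->44, []
enqueue(1) -> [1]
dequeue()->1, []
enqueue(38) -> [38]
enqueue(11) -> [38, 11]
enqueue(16) -> [38, 11, 16]
enqueue(29) -> [38, 11, 16, 29]
enqueue(18) -> [38, 11, 16, 29, 18]

Final queue: [38, 11, 16, 29, 18]


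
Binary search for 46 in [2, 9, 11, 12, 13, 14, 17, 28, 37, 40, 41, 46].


Step 1: lo=0, hi=11, mid=5, val=14
Step 2: lo=6, hi=11, mid=8, val=37
Step 3: lo=9, hi=11, mid=10, val=41
Step 4: lo=11, hi=11, mid=11, val=46

Found at index 11


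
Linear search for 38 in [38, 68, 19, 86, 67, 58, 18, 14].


i=0: 38==38 found!

Found at 0, 1 comps


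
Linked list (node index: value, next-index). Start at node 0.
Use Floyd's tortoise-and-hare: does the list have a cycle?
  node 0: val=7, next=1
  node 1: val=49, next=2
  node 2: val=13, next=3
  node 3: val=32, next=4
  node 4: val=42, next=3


Floyd's tortoise (slow, +1) and hare (fast, +2):
  init: slow=0, fast=0
  step 1: slow=1, fast=2
  step 2: slow=2, fast=4
  step 3: slow=3, fast=4
  step 4: slow=4, fast=4
  slow == fast at node 4: cycle detected

Cycle: yes


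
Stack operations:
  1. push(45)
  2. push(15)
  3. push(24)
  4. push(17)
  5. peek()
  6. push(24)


push(45) -> [45]
push(15) -> [45, 15]
push(24) -> [45, 15, 24]
push(17) -> [45, 15, 24, 17]
peek()->17
push(24) -> [45, 15, 24, 17, 24]

Final stack: [45, 15, 24, 17, 24]


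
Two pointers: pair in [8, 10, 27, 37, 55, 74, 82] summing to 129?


lo=0(8)+hi=6(82)=90
lo=1(10)+hi=6(82)=92
lo=2(27)+hi=6(82)=109
lo=3(37)+hi=6(82)=119
lo=4(55)+hi=6(82)=137
lo=4(55)+hi=5(74)=129

Yes: 55+74=129


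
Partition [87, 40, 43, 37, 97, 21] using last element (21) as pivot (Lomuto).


Pivot: 21
Place pivot at 0: [21, 40, 43, 37, 97, 87]

Partitioned: [21, 40, 43, 37, 97, 87]


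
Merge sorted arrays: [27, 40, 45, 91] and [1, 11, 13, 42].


Take 1 from B
Take 11 from B
Take 13 from B
Take 27 from A
Take 40 from A
Take 42 from B

Merged: [1, 11, 13, 27, 40, 42, 45, 91]


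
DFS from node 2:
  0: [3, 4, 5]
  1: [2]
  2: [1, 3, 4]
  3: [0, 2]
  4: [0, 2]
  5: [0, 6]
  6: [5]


Visit 2, push [4, 3, 1]
Visit 1, push []
Visit 3, push [0]
Visit 0, push [5, 4]
Visit 4, push []
Visit 5, push [6]
Visit 6, push []

DFS order: [2, 1, 3, 0, 4, 5, 6]


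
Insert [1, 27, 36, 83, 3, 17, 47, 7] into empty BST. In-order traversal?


Insert 1: root
Insert 27: R from 1
Insert 36: R from 1 -> R from 27
Insert 83: R from 1 -> R from 27 -> R from 36
Insert 3: R from 1 -> L from 27
Insert 17: R from 1 -> L from 27 -> R from 3
Insert 47: R from 1 -> R from 27 -> R from 36 -> L from 83
Insert 7: R from 1 -> L from 27 -> R from 3 -> L from 17

In-order: [1, 3, 7, 17, 27, 36, 47, 83]


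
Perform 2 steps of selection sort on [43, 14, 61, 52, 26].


Initial: [43, 14, 61, 52, 26]
Step 1: min=14 at 1
  Swap: [14, 43, 61, 52, 26]
Step 2: min=26 at 4
  Swap: [14, 26, 61, 52, 43]

After 2 steps: [14, 26, 61, 52, 43]


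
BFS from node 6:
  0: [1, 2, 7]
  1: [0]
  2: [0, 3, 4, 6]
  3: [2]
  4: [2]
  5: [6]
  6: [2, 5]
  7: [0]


Visit 6, enqueue [2, 5]
Visit 2, enqueue [0, 3, 4]
Visit 5, enqueue []
Visit 0, enqueue [1, 7]
Visit 3, enqueue []
Visit 4, enqueue []
Visit 1, enqueue []
Visit 7, enqueue []

BFS order: [6, 2, 5, 0, 3, 4, 1, 7]


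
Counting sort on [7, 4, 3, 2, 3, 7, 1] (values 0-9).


Input: [7, 4, 3, 2, 3, 7, 1]
Counts: [0, 1, 1, 2, 1, 0, 0, 2, 0, 0]

Sorted: [1, 2, 3, 3, 4, 7, 7]


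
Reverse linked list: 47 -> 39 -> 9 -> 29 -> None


Step 1: curr=47, set curr.next=prev(None) | reversed so far: 47
Step 2: curr=39, set curr.next=prev(47) | reversed so far: 39 -> 47
Step 3: curr=9, set curr.next=prev(39) | reversed so far: 9 -> 39 -> 47
Step 4: curr=29, set curr.next=prev(9) | reversed so far: 29 -> 9 -> 39 -> 47

29 -> 9 -> 39 -> 47 -> None


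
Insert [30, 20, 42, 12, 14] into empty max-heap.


Insert 30: [30]
Insert 20: [30, 20]
Insert 42: [42, 20, 30]
Insert 12: [42, 20, 30, 12]
Insert 14: [42, 20, 30, 12, 14]

Final heap: [42, 20, 30, 12, 14]


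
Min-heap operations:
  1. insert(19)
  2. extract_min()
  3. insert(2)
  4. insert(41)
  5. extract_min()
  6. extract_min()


insert(19) -> [19]
extract_min()->19, []
insert(2) -> [2]
insert(41) -> [2, 41]
extract_min()->2, [41]
extract_min()->41, []

Final heap: []


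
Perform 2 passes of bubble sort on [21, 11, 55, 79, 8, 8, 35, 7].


Initial: [21, 11, 55, 79, 8, 8, 35, 7]
Pass 1: [11, 21, 55, 8, 8, 35, 7, 79] (5 swaps)
Pass 2: [11, 21, 8, 8, 35, 7, 55, 79] (4 swaps)

After 2 passes: [11, 21, 8, 8, 35, 7, 55, 79]


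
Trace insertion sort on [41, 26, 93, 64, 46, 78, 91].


Initial: [41, 26, 93, 64, 46, 78, 91]
Insert 26: [26, 41, 93, 64, 46, 78, 91]
Insert 93: [26, 41, 93, 64, 46, 78, 91]
Insert 64: [26, 41, 64, 93, 46, 78, 91]
Insert 46: [26, 41, 46, 64, 93, 78, 91]
Insert 78: [26, 41, 46, 64, 78, 93, 91]
Insert 91: [26, 41, 46, 64, 78, 91, 93]

Sorted: [26, 41, 46, 64, 78, 91, 93]


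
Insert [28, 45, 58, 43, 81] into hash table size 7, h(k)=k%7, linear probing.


Insert 28: h=0 -> slot 0
Insert 45: h=3 -> slot 3
Insert 58: h=2 -> slot 2
Insert 43: h=1 -> slot 1
Insert 81: h=4 -> slot 4

Table: [28, 43, 58, 45, 81, None, None]


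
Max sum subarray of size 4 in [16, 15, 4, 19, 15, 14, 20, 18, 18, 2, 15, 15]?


[0:4]: 54
[1:5]: 53
[2:6]: 52
[3:7]: 68
[4:8]: 67
[5:9]: 70
[6:10]: 58
[7:11]: 53
[8:12]: 50

Max: 70 at [5:9]


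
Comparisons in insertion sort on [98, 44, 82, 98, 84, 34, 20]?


Algorithm: insertion sort
Input: [98, 44, 82, 98, 84, 34, 20]
Sorted: [20, 34, 44, 82, 84, 98, 98]

18


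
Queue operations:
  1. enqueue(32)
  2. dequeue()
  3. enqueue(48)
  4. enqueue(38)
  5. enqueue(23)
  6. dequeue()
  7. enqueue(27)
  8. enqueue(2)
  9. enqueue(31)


enqueue(32) -> [32]
dequeue()->32, []
enqueue(48) -> [48]
enqueue(38) -> [48, 38]
enqueue(23) -> [48, 38, 23]
dequeue()->48, [38, 23]
enqueue(27) -> [38, 23, 27]
enqueue(2) -> [38, 23, 27, 2]
enqueue(31) -> [38, 23, 27, 2, 31]

Final queue: [38, 23, 27, 2, 31]


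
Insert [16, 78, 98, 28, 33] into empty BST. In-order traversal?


Insert 16: root
Insert 78: R from 16
Insert 98: R from 16 -> R from 78
Insert 28: R from 16 -> L from 78
Insert 33: R from 16 -> L from 78 -> R from 28

In-order: [16, 28, 33, 78, 98]


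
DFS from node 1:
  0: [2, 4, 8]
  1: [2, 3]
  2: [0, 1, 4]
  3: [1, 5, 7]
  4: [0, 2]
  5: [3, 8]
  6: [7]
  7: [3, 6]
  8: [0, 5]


Visit 1, push [3, 2]
Visit 2, push [4, 0]
Visit 0, push [8, 4]
Visit 4, push []
Visit 8, push [5]
Visit 5, push [3]
Visit 3, push [7]
Visit 7, push [6]
Visit 6, push []

DFS order: [1, 2, 0, 4, 8, 5, 3, 7, 6]


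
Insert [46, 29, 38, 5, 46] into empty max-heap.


Insert 46: [46]
Insert 29: [46, 29]
Insert 38: [46, 29, 38]
Insert 5: [46, 29, 38, 5]
Insert 46: [46, 46, 38, 5, 29]

Final heap: [46, 46, 38, 5, 29]


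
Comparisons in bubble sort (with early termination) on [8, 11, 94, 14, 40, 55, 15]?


Algorithm: bubble sort (with early termination)
Input: [8, 11, 94, 14, 40, 55, 15]
Sorted: [8, 11, 14, 15, 40, 55, 94]

18


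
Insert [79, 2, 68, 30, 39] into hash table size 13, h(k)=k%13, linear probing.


Insert 79: h=1 -> slot 1
Insert 2: h=2 -> slot 2
Insert 68: h=3 -> slot 3
Insert 30: h=4 -> slot 4
Insert 39: h=0 -> slot 0

Table: [39, 79, 2, 68, 30, None, None, None, None, None, None, None, None]


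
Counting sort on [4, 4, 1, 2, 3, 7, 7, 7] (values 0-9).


Input: [4, 4, 1, 2, 3, 7, 7, 7]
Counts: [0, 1, 1, 1, 2, 0, 0, 3, 0, 0]

Sorted: [1, 2, 3, 4, 4, 7, 7, 7]


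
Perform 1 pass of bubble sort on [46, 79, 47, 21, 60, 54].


Initial: [46, 79, 47, 21, 60, 54]
Pass 1: [46, 47, 21, 60, 54, 79] (4 swaps)

After 1 pass: [46, 47, 21, 60, 54, 79]


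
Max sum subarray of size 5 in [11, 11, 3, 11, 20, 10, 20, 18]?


[0:5]: 56
[1:6]: 55
[2:7]: 64
[3:8]: 79

Max: 79 at [3:8]


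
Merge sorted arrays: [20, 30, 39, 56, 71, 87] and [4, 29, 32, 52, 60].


Take 4 from B
Take 20 from A
Take 29 from B
Take 30 from A
Take 32 from B
Take 39 from A
Take 52 from B
Take 56 from A
Take 60 from B

Merged: [4, 20, 29, 30, 32, 39, 52, 56, 60, 71, 87]


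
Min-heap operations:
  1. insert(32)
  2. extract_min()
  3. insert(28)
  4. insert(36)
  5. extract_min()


insert(32) -> [32]
extract_min()->32, []
insert(28) -> [28]
insert(36) -> [28, 36]
extract_min()->28, [36]

Final heap: [36]


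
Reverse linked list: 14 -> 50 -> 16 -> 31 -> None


Step 1: curr=14, set curr.next=prev(None) | reversed so far: 14
Step 2: curr=50, set curr.next=prev(14) | reversed so far: 50 -> 14
Step 3: curr=16, set curr.next=prev(50) | reversed so far: 16 -> 50 -> 14
Step 4: curr=31, set curr.next=prev(16) | reversed so far: 31 -> 16 -> 50 -> 14

31 -> 16 -> 50 -> 14 -> None


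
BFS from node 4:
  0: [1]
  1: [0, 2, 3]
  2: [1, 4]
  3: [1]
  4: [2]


Visit 4, enqueue [2]
Visit 2, enqueue [1]
Visit 1, enqueue [0, 3]
Visit 0, enqueue []
Visit 3, enqueue []

BFS order: [4, 2, 1, 0, 3]


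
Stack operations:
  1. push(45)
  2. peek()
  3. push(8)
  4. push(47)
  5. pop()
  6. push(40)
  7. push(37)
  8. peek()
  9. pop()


push(45) -> [45]
peek()->45
push(8) -> [45, 8]
push(47) -> [45, 8, 47]
pop()->47, [45, 8]
push(40) -> [45, 8, 40]
push(37) -> [45, 8, 40, 37]
peek()->37
pop()->37, [45, 8, 40]

Final stack: [45, 8, 40]


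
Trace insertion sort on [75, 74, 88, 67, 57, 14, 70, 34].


Initial: [75, 74, 88, 67, 57, 14, 70, 34]
Insert 74: [74, 75, 88, 67, 57, 14, 70, 34]
Insert 88: [74, 75, 88, 67, 57, 14, 70, 34]
Insert 67: [67, 74, 75, 88, 57, 14, 70, 34]
Insert 57: [57, 67, 74, 75, 88, 14, 70, 34]
Insert 14: [14, 57, 67, 74, 75, 88, 70, 34]
Insert 70: [14, 57, 67, 70, 74, 75, 88, 34]
Insert 34: [14, 34, 57, 67, 70, 74, 75, 88]

Sorted: [14, 34, 57, 67, 70, 74, 75, 88]


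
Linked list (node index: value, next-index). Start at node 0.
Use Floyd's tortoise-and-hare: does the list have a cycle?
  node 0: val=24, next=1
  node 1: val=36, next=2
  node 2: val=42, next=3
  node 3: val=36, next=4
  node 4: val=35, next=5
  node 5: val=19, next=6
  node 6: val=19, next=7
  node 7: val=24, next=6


Floyd's tortoise (slow, +1) and hare (fast, +2):
  init: slow=0, fast=0
  step 1: slow=1, fast=2
  step 2: slow=2, fast=4
  step 3: slow=3, fast=6
  step 4: slow=4, fast=6
  step 5: slow=5, fast=6
  step 6: slow=6, fast=6
  slow == fast at node 6: cycle detected

Cycle: yes


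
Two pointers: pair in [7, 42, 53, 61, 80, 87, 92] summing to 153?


lo=0(7)+hi=6(92)=99
lo=1(42)+hi=6(92)=134
lo=2(53)+hi=6(92)=145
lo=3(61)+hi=6(92)=153

Yes: 61+92=153


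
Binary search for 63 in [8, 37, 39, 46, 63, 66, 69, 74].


Step 1: lo=0, hi=7, mid=3, val=46
Step 2: lo=4, hi=7, mid=5, val=66
Step 3: lo=4, hi=4, mid=4, val=63

Found at index 4


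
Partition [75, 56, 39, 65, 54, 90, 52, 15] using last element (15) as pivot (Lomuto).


Pivot: 15
Place pivot at 0: [15, 56, 39, 65, 54, 90, 52, 75]

Partitioned: [15, 56, 39, 65, 54, 90, 52, 75]


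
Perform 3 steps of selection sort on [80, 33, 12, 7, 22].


Initial: [80, 33, 12, 7, 22]
Step 1: min=7 at 3
  Swap: [7, 33, 12, 80, 22]
Step 2: min=12 at 2
  Swap: [7, 12, 33, 80, 22]
Step 3: min=22 at 4
  Swap: [7, 12, 22, 80, 33]

After 3 steps: [7, 12, 22, 80, 33]


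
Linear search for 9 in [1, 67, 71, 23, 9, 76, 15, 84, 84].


i=0: 1!=9
i=1: 67!=9
i=2: 71!=9
i=3: 23!=9
i=4: 9==9 found!

Found at 4, 5 comps


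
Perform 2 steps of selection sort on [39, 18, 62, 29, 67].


Initial: [39, 18, 62, 29, 67]
Step 1: min=18 at 1
  Swap: [18, 39, 62, 29, 67]
Step 2: min=29 at 3
  Swap: [18, 29, 62, 39, 67]

After 2 steps: [18, 29, 62, 39, 67]


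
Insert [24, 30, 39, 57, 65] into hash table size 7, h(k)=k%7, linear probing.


Insert 24: h=3 -> slot 3
Insert 30: h=2 -> slot 2
Insert 39: h=4 -> slot 4
Insert 57: h=1 -> slot 1
Insert 65: h=2, 3 probes -> slot 5

Table: [None, 57, 30, 24, 39, 65, None]


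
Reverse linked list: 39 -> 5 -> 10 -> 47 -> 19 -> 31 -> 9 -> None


Step 1: curr=39, set curr.next=prev(None) | reversed so far: 39
Step 2: curr=5, set curr.next=prev(39) | reversed so far: 5 -> 39
Step 3: curr=10, set curr.next=prev(5) | reversed so far: 10 -> 5 -> 39
Step 4: curr=47, set curr.next=prev(10) | reversed so far: 47 -> 10 -> 5 -> 39
Step 5: curr=19, set curr.next=prev(47) | reversed so far: 19 -> 47 -> 10 -> 5 -> 39
Step 6: curr=31, set curr.next=prev(19) | reversed so far: 31 -> 19 -> 47 -> 10 -> 5 -> 39
Step 7: curr=9, set curr.next=prev(31) | reversed so far: 9 -> 31 -> 19 -> 47 -> 10 -> 5 -> 39

9 -> 31 -> 19 -> 47 -> 10 -> 5 -> 39 -> None


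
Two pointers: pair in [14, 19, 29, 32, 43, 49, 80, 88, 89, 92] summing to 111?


lo=0(14)+hi=9(92)=106
lo=1(19)+hi=9(92)=111

Yes: 19+92=111


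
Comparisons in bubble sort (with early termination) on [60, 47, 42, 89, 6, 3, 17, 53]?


Algorithm: bubble sort (with early termination)
Input: [60, 47, 42, 89, 6, 3, 17, 53]
Sorted: [3, 6, 17, 42, 47, 53, 60, 89]

27


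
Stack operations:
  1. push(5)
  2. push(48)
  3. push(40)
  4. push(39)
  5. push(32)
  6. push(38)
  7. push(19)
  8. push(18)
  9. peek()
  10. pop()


push(5) -> [5]
push(48) -> [5, 48]
push(40) -> [5, 48, 40]
push(39) -> [5, 48, 40, 39]
push(32) -> [5, 48, 40, 39, 32]
push(38) -> [5, 48, 40, 39, 32, 38]
push(19) -> [5, 48, 40, 39, 32, 38, 19]
push(18) -> [5, 48, 40, 39, 32, 38, 19, 18]
peek()->18
pop()->18, [5, 48, 40, 39, 32, 38, 19]

Final stack: [5, 48, 40, 39, 32, 38, 19]


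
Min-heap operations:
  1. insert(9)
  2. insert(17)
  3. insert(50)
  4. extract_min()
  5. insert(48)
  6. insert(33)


insert(9) -> [9]
insert(17) -> [9, 17]
insert(50) -> [9, 17, 50]
extract_min()->9, [17, 50]
insert(48) -> [17, 50, 48]
insert(33) -> [17, 33, 48, 50]

Final heap: [17, 33, 48, 50]


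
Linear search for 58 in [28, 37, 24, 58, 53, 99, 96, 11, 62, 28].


i=0: 28!=58
i=1: 37!=58
i=2: 24!=58
i=3: 58==58 found!

Found at 3, 4 comps


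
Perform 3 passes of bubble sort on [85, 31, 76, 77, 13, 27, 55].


Initial: [85, 31, 76, 77, 13, 27, 55]
Pass 1: [31, 76, 77, 13, 27, 55, 85] (6 swaps)
Pass 2: [31, 76, 13, 27, 55, 77, 85] (3 swaps)
Pass 3: [31, 13, 27, 55, 76, 77, 85] (3 swaps)

After 3 passes: [31, 13, 27, 55, 76, 77, 85]


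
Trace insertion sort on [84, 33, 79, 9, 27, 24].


Initial: [84, 33, 79, 9, 27, 24]
Insert 33: [33, 84, 79, 9, 27, 24]
Insert 79: [33, 79, 84, 9, 27, 24]
Insert 9: [9, 33, 79, 84, 27, 24]
Insert 27: [9, 27, 33, 79, 84, 24]
Insert 24: [9, 24, 27, 33, 79, 84]

Sorted: [9, 24, 27, 33, 79, 84]


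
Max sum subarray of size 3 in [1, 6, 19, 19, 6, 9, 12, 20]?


[0:3]: 26
[1:4]: 44
[2:5]: 44
[3:6]: 34
[4:7]: 27
[5:8]: 41

Max: 44 at [1:4]


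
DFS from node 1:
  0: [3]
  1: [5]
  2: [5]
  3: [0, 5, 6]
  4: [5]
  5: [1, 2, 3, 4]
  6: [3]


Visit 1, push [5]
Visit 5, push [4, 3, 2]
Visit 2, push []
Visit 3, push [6, 0]
Visit 0, push []
Visit 6, push []
Visit 4, push []

DFS order: [1, 5, 2, 3, 0, 6, 4]


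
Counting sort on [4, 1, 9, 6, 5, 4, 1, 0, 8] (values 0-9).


Input: [4, 1, 9, 6, 5, 4, 1, 0, 8]
Counts: [1, 2, 0, 0, 2, 1, 1, 0, 1, 1]

Sorted: [0, 1, 1, 4, 4, 5, 6, 8, 9]


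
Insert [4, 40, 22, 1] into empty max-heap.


Insert 4: [4]
Insert 40: [40, 4]
Insert 22: [40, 4, 22]
Insert 1: [40, 4, 22, 1]

Final heap: [40, 4, 22, 1]


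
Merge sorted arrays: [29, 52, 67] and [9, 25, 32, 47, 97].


Take 9 from B
Take 25 from B
Take 29 from A
Take 32 from B
Take 47 from B
Take 52 from A
Take 67 from A

Merged: [9, 25, 29, 32, 47, 52, 67, 97]


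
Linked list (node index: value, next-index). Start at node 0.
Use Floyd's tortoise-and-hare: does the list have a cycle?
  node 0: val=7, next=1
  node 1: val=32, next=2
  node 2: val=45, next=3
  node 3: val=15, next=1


Floyd's tortoise (slow, +1) and hare (fast, +2):
  init: slow=0, fast=0
  step 1: slow=1, fast=2
  step 2: slow=2, fast=1
  step 3: slow=3, fast=3
  slow == fast at node 3: cycle detected

Cycle: yes


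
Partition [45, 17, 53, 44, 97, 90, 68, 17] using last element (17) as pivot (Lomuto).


Pivot: 17
  17 <= 17: swap -> [17, 45, 53, 44, 97, 90, 68, 17]
Place pivot at 1: [17, 17, 53, 44, 97, 90, 68, 45]

Partitioned: [17, 17, 53, 44, 97, 90, 68, 45]


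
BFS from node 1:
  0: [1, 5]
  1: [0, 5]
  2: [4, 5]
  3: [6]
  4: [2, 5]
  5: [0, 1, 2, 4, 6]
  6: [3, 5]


Visit 1, enqueue [0, 5]
Visit 0, enqueue []
Visit 5, enqueue [2, 4, 6]
Visit 2, enqueue []
Visit 4, enqueue []
Visit 6, enqueue [3]
Visit 3, enqueue []

BFS order: [1, 0, 5, 2, 4, 6, 3]


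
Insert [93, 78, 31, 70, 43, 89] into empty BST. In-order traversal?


Insert 93: root
Insert 78: L from 93
Insert 31: L from 93 -> L from 78
Insert 70: L from 93 -> L from 78 -> R from 31
Insert 43: L from 93 -> L from 78 -> R from 31 -> L from 70
Insert 89: L from 93 -> R from 78

In-order: [31, 43, 70, 78, 89, 93]


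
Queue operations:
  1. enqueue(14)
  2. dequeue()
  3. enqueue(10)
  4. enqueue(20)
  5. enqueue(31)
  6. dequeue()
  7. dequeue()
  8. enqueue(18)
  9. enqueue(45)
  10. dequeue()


enqueue(14) -> [14]
dequeue()->14, []
enqueue(10) -> [10]
enqueue(20) -> [10, 20]
enqueue(31) -> [10, 20, 31]
dequeue()->10, [20, 31]
dequeue()->20, [31]
enqueue(18) -> [31, 18]
enqueue(45) -> [31, 18, 45]
dequeue()->31, [18, 45]

Final queue: [18, 45]


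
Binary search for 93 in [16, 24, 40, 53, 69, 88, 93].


Step 1: lo=0, hi=6, mid=3, val=53
Step 2: lo=4, hi=6, mid=5, val=88
Step 3: lo=6, hi=6, mid=6, val=93

Found at index 6


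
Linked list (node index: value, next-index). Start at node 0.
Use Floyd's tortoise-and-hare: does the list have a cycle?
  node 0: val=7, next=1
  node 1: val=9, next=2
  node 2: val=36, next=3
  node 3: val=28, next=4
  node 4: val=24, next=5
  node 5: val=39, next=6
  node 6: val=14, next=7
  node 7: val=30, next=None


Floyd's tortoise (slow, +1) and hare (fast, +2):
  init: slow=0, fast=0
  step 1: slow=1, fast=2
  step 2: slow=2, fast=4
  step 3: slow=3, fast=6
  step 4: fast 6->7->None, no cycle

Cycle: no


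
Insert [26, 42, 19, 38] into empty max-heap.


Insert 26: [26]
Insert 42: [42, 26]
Insert 19: [42, 26, 19]
Insert 38: [42, 38, 19, 26]

Final heap: [42, 38, 19, 26]


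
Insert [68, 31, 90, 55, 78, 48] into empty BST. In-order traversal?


Insert 68: root
Insert 31: L from 68
Insert 90: R from 68
Insert 55: L from 68 -> R from 31
Insert 78: R from 68 -> L from 90
Insert 48: L from 68 -> R from 31 -> L from 55

In-order: [31, 48, 55, 68, 78, 90]


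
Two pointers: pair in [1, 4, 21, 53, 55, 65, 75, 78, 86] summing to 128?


lo=0(1)+hi=8(86)=87
lo=1(4)+hi=8(86)=90
lo=2(21)+hi=8(86)=107
lo=3(53)+hi=8(86)=139
lo=3(53)+hi=7(78)=131
lo=3(53)+hi=6(75)=128

Yes: 53+75=128


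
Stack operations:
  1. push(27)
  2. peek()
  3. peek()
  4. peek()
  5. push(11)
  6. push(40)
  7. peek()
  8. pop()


push(27) -> [27]
peek()->27
peek()->27
peek()->27
push(11) -> [27, 11]
push(40) -> [27, 11, 40]
peek()->40
pop()->40, [27, 11]

Final stack: [27, 11]


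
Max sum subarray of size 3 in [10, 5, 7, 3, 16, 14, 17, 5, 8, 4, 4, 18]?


[0:3]: 22
[1:4]: 15
[2:5]: 26
[3:6]: 33
[4:7]: 47
[5:8]: 36
[6:9]: 30
[7:10]: 17
[8:11]: 16
[9:12]: 26

Max: 47 at [4:7]


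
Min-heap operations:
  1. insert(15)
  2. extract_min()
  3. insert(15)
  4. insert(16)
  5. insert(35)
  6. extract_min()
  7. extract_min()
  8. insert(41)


insert(15) -> [15]
extract_min()->15, []
insert(15) -> [15]
insert(16) -> [15, 16]
insert(35) -> [15, 16, 35]
extract_min()->15, [16, 35]
extract_min()->16, [35]
insert(41) -> [35, 41]

Final heap: [35, 41]


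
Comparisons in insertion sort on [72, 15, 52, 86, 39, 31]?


Algorithm: insertion sort
Input: [72, 15, 52, 86, 39, 31]
Sorted: [15, 31, 39, 52, 72, 86]

13


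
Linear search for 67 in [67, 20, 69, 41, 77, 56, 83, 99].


i=0: 67==67 found!

Found at 0, 1 comps


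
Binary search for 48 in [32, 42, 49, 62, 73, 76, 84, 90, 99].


Step 1: lo=0, hi=8, mid=4, val=73
Step 2: lo=0, hi=3, mid=1, val=42
Step 3: lo=2, hi=3, mid=2, val=49

Not found


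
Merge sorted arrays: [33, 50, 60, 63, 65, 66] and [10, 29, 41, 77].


Take 10 from B
Take 29 from B
Take 33 from A
Take 41 from B
Take 50 from A
Take 60 from A
Take 63 from A
Take 65 from A
Take 66 from A

Merged: [10, 29, 33, 41, 50, 60, 63, 65, 66, 77]


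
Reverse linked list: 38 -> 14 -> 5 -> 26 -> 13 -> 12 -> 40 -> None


Step 1: curr=38, set curr.next=prev(None) | reversed so far: 38
Step 2: curr=14, set curr.next=prev(38) | reversed so far: 14 -> 38
Step 3: curr=5, set curr.next=prev(14) | reversed so far: 5 -> 14 -> 38
Step 4: curr=26, set curr.next=prev(5) | reversed so far: 26 -> 5 -> 14 -> 38
Step 5: curr=13, set curr.next=prev(26) | reversed so far: 13 -> 26 -> 5 -> 14 -> 38
Step 6: curr=12, set curr.next=prev(13) | reversed so far: 12 -> 13 -> 26 -> 5 -> 14 -> 38
Step 7: curr=40, set curr.next=prev(12) | reversed so far: 40 -> 12 -> 13 -> 26 -> 5 -> 14 -> 38

40 -> 12 -> 13 -> 26 -> 5 -> 14 -> 38 -> None


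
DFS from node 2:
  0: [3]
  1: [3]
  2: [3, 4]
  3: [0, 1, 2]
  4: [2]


Visit 2, push [4, 3]
Visit 3, push [1, 0]
Visit 0, push []
Visit 1, push []
Visit 4, push []

DFS order: [2, 3, 0, 1, 4]


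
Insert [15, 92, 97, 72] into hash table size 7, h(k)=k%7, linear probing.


Insert 15: h=1 -> slot 1
Insert 92: h=1, 1 probes -> slot 2
Insert 97: h=6 -> slot 6
Insert 72: h=2, 1 probes -> slot 3

Table: [None, 15, 92, 72, None, None, 97]


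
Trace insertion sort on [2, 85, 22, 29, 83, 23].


Initial: [2, 85, 22, 29, 83, 23]
Insert 85: [2, 85, 22, 29, 83, 23]
Insert 22: [2, 22, 85, 29, 83, 23]
Insert 29: [2, 22, 29, 85, 83, 23]
Insert 83: [2, 22, 29, 83, 85, 23]
Insert 23: [2, 22, 23, 29, 83, 85]

Sorted: [2, 22, 23, 29, 83, 85]
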